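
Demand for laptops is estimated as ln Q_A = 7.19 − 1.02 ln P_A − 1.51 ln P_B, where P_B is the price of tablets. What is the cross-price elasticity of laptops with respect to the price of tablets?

-1.51

In a log-linear (constant-elasticity) demand function, the coefficient on ln P_B is the cross-price elasticity.
ε = -1.51. Negative, so laptops and tablets are complements.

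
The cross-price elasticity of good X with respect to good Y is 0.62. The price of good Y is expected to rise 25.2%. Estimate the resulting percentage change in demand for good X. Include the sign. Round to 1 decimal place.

15.6%

%ΔQ ≈ ε × %ΔP of good Y = 0.62 × (25.2%) = 15.6%.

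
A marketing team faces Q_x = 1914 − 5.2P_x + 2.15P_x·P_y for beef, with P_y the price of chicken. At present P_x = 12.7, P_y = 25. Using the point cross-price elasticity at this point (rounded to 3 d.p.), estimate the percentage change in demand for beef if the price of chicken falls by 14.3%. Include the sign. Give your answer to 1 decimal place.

-3.9%

At P_x = 12.7, P_y = 25: Q_x = 2530.585.
∂Q_x/∂P_y = 2.15P_x = 27.3050.
ε = (∂Q_x/∂P_y)(P_y/Q_x) = 27.3050 × 25/2530.585 ≈ 0.270.
%ΔQ_x ≈ ε × %ΔP_y = 0.270 × (-14.3%) = -3.9%.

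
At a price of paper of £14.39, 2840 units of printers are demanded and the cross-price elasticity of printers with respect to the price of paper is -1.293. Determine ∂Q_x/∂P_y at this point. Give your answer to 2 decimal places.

ε = (∂Q_x/∂P_y)·(P_y/Q_x) ⇒ ∂Q_x/∂P_y = ε·Q_x/P_y = -1.293 × 2840/14.39 ≈ -255.19.

-255.19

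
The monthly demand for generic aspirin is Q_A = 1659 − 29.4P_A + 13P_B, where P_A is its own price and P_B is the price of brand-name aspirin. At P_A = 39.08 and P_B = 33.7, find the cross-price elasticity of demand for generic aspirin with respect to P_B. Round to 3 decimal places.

0.462

At P_A = 39.08 and P_B = 33.7: Q_A = 948.148.
∂Q_A/∂P_B = 13.
ε = (∂Q_A/∂P_B)(P_B/Q_A) = 13 × (33.7/948.148) ≈ 0.462.
Since ε > 0, generic aspirin and brand-name aspirin are substitutes.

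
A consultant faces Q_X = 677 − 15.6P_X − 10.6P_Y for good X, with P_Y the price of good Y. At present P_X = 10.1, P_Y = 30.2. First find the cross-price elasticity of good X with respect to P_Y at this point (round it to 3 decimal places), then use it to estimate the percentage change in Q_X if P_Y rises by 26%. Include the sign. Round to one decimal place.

-41.8%

At P_X = 10.1, P_Y = 30.2: Q_X = 199.32.
∂Q_X/∂P_Y = -10.6.
ε = (∂Q_X/∂P_Y)(P_Y/Q_X) = -10.6000 × 30.2/199.32 ≈ -1.606.
%ΔQ_X ≈ ε × %ΔP_Y = -1.606 × (26%) = -41.8%.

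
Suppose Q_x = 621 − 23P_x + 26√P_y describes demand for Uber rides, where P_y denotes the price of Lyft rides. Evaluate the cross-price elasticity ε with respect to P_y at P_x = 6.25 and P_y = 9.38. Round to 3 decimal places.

At P_x = 6.25 and P_y = 9.38: Q_x = 556.880.
∂Q_x/∂P_y = 26/(2√P_y) = 26/(2√9.38) = 4.2447.
ε = (∂Q_x/∂P_y)(P_y/Q_x) = 4.2447 × (9.38/556.880) ≈ 0.071.

0.071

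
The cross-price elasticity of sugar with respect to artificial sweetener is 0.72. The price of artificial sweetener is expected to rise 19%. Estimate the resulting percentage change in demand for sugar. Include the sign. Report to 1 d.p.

%ΔQ ≈ ε × %ΔP of artificial sweetener = 0.72 × (19%) = 13.7%.
Demand for sugar rises by about 13.7%.

13.7%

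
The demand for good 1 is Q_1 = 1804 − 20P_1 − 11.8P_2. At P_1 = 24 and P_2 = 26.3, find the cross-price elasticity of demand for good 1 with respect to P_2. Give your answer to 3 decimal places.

At P_1 = 24 and P_2 = 26.3: Q_1 = 1013.66.
∂Q_1/∂P_2 = -11.8.
ε = (∂Q_1/∂P_2)(P_2/Q_1) = -11.8 × (26.3/1013.66) ≈ -0.306.

-0.306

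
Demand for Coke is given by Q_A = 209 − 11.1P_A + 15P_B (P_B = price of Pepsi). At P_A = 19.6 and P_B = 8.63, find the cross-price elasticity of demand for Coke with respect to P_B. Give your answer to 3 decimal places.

At P_A = 19.6 and P_B = 8.63: Q_A = 120.89.
∂Q_A/∂P_B = 15.
ε = (∂Q_A/∂P_B)(P_B/Q_A) = 15 × (8.63/120.89) ≈ 1.071.
Since ε > 0, Coke and Pepsi are substitutes.

1.071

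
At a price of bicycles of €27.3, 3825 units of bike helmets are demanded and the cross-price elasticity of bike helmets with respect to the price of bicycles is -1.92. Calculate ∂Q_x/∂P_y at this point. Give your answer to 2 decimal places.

-269.01

ε = (∂Q_x/∂P_y)·(P_y/Q_x) ⇒ ∂Q_x/∂P_y = ε·Q_x/P_y = -1.92 × 3825/27.3 ≈ -269.01.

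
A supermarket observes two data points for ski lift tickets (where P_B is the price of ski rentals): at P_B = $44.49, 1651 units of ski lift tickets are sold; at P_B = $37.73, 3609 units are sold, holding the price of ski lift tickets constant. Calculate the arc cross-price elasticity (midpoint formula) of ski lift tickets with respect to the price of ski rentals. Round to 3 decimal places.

ΔQ_A = 3609 − 1651 = 1958; ΔP_B = 37.73 − 44.49 = -6.76.
Midpoints: Q̄_A = 2630.0, P̄_B = 41.11.
ε = (ΔQ_A/Q̄_A)/(ΔP_B/P̄_B) = (1958/2630.0)/(-6.76/41.11) ≈ -4.527.

-4.527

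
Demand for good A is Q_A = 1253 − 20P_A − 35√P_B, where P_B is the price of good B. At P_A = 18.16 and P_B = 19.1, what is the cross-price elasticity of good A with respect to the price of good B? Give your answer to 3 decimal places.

At P_A = 18.16 and P_B = 19.1: Q_A = 736.838.
∂Q_A/∂P_B = -35/(2√P_B) = -35/(2√19.1) = -4.0043.
ε = (∂Q_A/∂P_B)(P_B/Q_A) = -4.0043 × (19.1/736.838) ≈ -0.104.

-0.104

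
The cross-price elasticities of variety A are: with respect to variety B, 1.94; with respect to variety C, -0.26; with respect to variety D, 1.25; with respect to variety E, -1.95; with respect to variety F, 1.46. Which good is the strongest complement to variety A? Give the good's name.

Complements have ε < 0. The most negative value is -1.95 (variety E).

variety E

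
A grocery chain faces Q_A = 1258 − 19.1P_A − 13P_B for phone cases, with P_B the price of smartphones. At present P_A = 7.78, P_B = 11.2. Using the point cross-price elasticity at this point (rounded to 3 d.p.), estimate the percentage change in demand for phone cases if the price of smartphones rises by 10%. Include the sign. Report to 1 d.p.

-1.5%

At P_A = 7.78, P_B = 11.2: Q_A = 963.802.
∂Q_A/∂P_B = -13.
ε = (∂Q_A/∂P_B)(P_B/Q_A) = -13.0000 × 11.2/963.802 ≈ -0.151.
%ΔQ_A ≈ ε × %ΔP_B = -0.151 × (10%) = -1.5%.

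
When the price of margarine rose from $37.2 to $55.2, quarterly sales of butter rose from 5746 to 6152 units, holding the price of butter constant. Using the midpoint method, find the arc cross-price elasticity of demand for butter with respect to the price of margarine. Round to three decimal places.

0.175

ΔQ_A = 6152 − 5746 = 406; ΔP_B = 55.2 − 37.2 = 18.
Midpoints: Q̄_A = 5949.0, P̄_B = 46.20.
ε = (ΔQ_A/Q̄_A)/(ΔP_B/P̄_B) = (406/5949.0)/(18/46.20) ≈ 0.175.
ε > 0: butter and margarine are substitutes.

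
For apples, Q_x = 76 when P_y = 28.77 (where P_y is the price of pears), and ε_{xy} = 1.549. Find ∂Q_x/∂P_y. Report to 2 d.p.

4.09

ε = (∂Q_x/∂P_y)·(P_y/Q_x) ⇒ ∂Q_x/∂P_y = ε·Q_x/P_y = 1.549 × 76/28.77 ≈ 4.09.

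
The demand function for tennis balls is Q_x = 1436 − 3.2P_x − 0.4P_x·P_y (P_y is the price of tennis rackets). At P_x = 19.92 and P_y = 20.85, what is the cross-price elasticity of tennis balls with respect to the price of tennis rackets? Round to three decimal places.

At P_x = 19.92 and P_y = 20.85: Q_x = 1206.123.
∂Q_x/∂P_y = -0.4P_x = -0.4(19.92) = -7.9680.
ε = (∂Q_x/∂P_y)(P_y/Q_x) = -7.9680 × (20.85/1206.123) ≈ -0.138.
ε < 0: complements.

-0.138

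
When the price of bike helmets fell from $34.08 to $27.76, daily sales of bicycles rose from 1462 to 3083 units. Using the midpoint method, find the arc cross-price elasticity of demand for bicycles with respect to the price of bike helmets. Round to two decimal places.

-3.49

ΔQ_A = 3083 − 1462 = 1621; ΔP_B = 27.76 − 34.08 = -6.32.
Midpoints: Q̄_A = 2272.5, P̄_B = 30.92.
ε = (ΔQ_A/Q̄_A)/(ΔP_B/P̄_B) = (1621/2272.5)/(-6.32/30.92) ≈ -3.49.
ε < 0: bicycles and bike helmets are complements.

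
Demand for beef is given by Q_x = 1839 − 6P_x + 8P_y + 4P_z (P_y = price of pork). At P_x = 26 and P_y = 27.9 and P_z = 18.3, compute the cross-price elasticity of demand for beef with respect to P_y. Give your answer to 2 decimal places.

0.11

At P_x = 26 and P_y = 27.9 and P_z = 18.3: Q_x = 1979.4.
∂Q_x/∂P_y = 8.
ε = (∂Q_x/∂P_y)(P_y/Q_x) = 8 × (27.9/1979.4) ≈ 0.11.
Since ε > 0, beef and pork are substitutes.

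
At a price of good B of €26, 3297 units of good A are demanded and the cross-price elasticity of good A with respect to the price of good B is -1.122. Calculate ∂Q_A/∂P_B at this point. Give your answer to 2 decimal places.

-142.28

ε = (∂Q_A/∂P_B)·(P_B/Q_A) ⇒ ∂Q_A/∂P_B = ε·Q_A/P_B = -1.122 × 3297/26 ≈ -142.28.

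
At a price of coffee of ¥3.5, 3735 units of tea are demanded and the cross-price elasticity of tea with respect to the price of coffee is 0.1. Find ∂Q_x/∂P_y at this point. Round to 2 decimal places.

106.71

ε = (∂Q_x/∂P_y)·(P_y/Q_x) ⇒ ∂Q_x/∂P_y = ε·Q_x/P_y = 0.1 × 3735/3.5 ≈ 106.71.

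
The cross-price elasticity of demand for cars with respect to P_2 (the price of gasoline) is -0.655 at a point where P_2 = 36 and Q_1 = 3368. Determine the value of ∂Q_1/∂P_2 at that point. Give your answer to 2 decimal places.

-61.28

ε = (∂Q_1/∂P_2)·(P_2/Q_1) ⇒ ∂Q_1/∂P_2 = ε·Q_1/P_2 = -0.655 × 3368/36 ≈ -61.28.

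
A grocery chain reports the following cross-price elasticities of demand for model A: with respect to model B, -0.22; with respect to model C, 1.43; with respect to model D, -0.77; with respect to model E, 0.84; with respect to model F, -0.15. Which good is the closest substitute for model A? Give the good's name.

model C

Substitutes have ε > 0. Among the positive values, 1.43 (model C) is largest.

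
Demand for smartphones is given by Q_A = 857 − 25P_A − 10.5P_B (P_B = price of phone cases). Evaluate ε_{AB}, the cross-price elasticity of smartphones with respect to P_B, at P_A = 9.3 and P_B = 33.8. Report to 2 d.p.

At P_A = 9.3 and P_B = 33.8: Q_A = 269.6.
∂Q_A/∂P_B = -10.5.
ε = (∂Q_A/∂P_B)(P_B/Q_A) = -10.5 × (33.8/269.6) ≈ -1.32.
Since ε < 0, smartphones and phone cases are complements.

-1.32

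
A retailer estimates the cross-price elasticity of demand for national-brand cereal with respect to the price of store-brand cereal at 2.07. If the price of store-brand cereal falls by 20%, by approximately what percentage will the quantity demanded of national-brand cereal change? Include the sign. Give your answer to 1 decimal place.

%ΔQ ≈ ε × %ΔP of store-brand cereal = 2.07 × (-20%) = -41.4%.

-41.4%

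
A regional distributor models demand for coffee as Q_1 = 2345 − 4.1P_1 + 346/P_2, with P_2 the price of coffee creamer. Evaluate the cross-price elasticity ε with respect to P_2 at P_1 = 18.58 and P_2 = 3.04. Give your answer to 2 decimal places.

At P_1 = 18.58 and P_2 = 3.04: Q_1 = 2382.638.
∂Q_1/∂P_2 = −346/P_2² = -37.4394.
ε = (∂Q_1/∂P_2)(P_2/Q_1) = -37.4394 × (3.04/2382.638) ≈ -0.05.
ε < 0: complements.

-0.05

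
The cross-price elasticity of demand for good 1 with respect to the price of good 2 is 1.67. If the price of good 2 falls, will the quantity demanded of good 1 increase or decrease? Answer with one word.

ε > 0 and the price of good 2 falls, so the quantity of good 1 moves in the same direction: it decreases.

decrease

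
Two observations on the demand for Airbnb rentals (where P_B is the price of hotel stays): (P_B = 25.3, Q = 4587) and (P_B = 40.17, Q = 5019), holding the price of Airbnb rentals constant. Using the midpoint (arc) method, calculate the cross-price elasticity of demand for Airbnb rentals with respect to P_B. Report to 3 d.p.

0.198

ΔQ_A = 5019 − 4587 = 432; ΔP_B = 40.17 − 25.3 = 14.87.
Midpoints: Q̄_A = 4803.0, P̄_B = 32.73.
ε = (ΔQ_A/Q̄_A)/(ΔP_B/P̄_B) = (432/4803.0)/(14.87/32.73) ≈ 0.198.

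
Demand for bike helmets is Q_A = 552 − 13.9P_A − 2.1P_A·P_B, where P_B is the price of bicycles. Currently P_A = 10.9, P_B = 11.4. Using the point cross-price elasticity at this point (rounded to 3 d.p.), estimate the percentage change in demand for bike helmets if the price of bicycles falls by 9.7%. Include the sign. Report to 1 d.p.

18.1%

At P_A = 10.9, P_B = 11.4: Q_A = 139.544.
∂Q_A/∂P_B = -2.1P_A = -22.8900.
ε = (∂Q_A/∂P_B)(P_B/Q_A) = -22.8900 × 11.4/139.544 ≈ -1.870.
%ΔQ_A ≈ ε × %ΔP_B = -1.870 × (-9.7%) = 18.1%.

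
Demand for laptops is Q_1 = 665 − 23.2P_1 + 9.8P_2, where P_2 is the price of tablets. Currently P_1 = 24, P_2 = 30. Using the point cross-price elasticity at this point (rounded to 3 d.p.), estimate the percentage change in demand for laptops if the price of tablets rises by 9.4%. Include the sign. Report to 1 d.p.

At P_1 = 24, P_2 = 30: Q_1 = 402.2.
∂Q_1/∂P_2 = 9.8.
ε = (∂Q_1/∂P_2)(P_2/Q_1) = 9.8000 × 30/402.2 ≈ 0.731.
%ΔQ_1 ≈ ε × %ΔP_2 = 0.731 × (9.4%) = 6.9%.

6.9%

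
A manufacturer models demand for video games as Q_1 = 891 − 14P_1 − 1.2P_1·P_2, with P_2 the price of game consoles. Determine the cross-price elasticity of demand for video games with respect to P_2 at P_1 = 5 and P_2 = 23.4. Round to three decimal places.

-0.206

At P_1 = 5 and P_2 = 23.4: Q_1 = 680.6.
∂Q_1/∂P_2 = -1.2P_1 = -1.2(5) = -6.0000.
ε = (∂Q_1/∂P_2)(P_2/Q_1) = -6.0000 × (23.4/680.6) ≈ -0.206.
ε < 0: complements.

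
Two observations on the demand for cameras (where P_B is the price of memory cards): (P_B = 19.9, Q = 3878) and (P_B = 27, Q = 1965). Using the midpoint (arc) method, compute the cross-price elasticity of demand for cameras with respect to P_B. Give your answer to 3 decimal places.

ΔQ_A = 1965 − 3878 = -1913; ΔP_B = 27 − 19.9 = 7.1.
Midpoints: Q̄_A = 2921.5, P̄_B = 23.45.
ε = (ΔQ_A/Q̄_A)/(ΔP_B/P̄_B) = (-1913/2921.5)/(7.1/23.45) ≈ -2.163.
ε < 0: cameras and memory cards are complements.

-2.163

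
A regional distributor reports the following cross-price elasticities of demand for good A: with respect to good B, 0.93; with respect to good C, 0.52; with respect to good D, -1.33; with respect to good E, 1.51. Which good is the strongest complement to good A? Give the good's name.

good D

Complements have ε < 0. The most negative value is -1.33 (good D).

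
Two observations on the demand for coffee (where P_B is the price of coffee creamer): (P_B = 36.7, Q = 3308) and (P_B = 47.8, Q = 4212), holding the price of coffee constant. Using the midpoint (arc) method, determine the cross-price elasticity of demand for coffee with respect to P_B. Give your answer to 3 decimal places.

ΔQ_A = 4212 − 3308 = 904; ΔP_B = 47.8 − 36.7 = 11.1.
Midpoints: Q̄_A = 3760.0, P̄_B = 42.25.
ε = (ΔQ_A/Q̄_A)/(ΔP_B/P̄_B) = (904/3760.0)/(11.1/42.25) ≈ 0.915.

0.915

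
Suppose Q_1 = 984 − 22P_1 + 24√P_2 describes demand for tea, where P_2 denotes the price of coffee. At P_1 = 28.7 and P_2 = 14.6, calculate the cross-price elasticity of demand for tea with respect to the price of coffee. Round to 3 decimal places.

0.103

At P_1 = 28.7 and P_2 = 14.6: Q_1 = 444.304.
∂Q_1/∂P_2 = 24/(2√P_2) = 24/(2√14.6) = 3.1405.
ε = (∂Q_1/∂P_2)(P_2/Q_1) = 3.1405 × (14.6/444.304) ≈ 0.103.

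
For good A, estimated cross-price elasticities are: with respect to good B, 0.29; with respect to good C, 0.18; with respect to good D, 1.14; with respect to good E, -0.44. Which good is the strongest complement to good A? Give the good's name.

Complements have ε < 0. The most negative value is -0.44 (good E).

good E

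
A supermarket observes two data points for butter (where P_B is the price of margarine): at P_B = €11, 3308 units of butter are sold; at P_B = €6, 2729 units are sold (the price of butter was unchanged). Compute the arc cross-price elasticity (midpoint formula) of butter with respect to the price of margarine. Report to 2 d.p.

ΔQ_A = 2729 − 3308 = -579; ΔP_B = 6 − 11 = -5.
Midpoints: Q̄_A = 3018.5, P̄_B = 8.50.
ε = (ΔQ_A/Q̄_A)/(ΔP_B/P̄_B) = (-579/3018.5)/(-5/8.50) ≈ 0.33.
ε > 0: butter and margarine are substitutes.

0.33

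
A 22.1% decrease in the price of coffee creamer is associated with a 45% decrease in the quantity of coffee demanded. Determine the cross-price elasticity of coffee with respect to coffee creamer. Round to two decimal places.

2.04

ε = (%ΔQ of coffee) / (%ΔP of coffee creamer) = (-45%) / (-22.1%) ≈ 2.04.
Positive cross-price elasticity: substitutes.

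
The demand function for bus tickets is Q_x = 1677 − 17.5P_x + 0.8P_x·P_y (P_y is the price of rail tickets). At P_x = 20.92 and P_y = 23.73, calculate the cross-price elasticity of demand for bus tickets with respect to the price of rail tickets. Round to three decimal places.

At P_x = 20.92 and P_y = 23.73: Q_x = 1708.045.
∂Q_x/∂P_y = 0.8P_x = 0.8(20.92) = 16.7360.
ε = (∂Q_x/∂P_y)(P_y/Q_x) = 16.7360 × (23.73/1708.045) ≈ 0.233.
ε > 0: substitutes.

0.233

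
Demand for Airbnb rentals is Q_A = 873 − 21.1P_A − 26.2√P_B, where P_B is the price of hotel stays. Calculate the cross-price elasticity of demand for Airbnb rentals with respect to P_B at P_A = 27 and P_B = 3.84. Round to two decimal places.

At P_A = 27 and P_B = 3.84: Q_A = 251.959.
∂Q_A/∂P_B = -26.2/(2√P_B) = -26.2/(2√3.84) = -6.6851.
ε = (∂Q_A/∂P_B)(P_B/Q_A) = -6.6851 × (3.84/251.959) ≈ -0.10.

-0.10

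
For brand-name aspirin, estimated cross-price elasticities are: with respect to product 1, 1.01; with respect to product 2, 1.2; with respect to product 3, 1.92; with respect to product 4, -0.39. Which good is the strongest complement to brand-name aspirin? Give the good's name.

product 4

Complements have ε < 0. The most negative value is -0.39 (product 4).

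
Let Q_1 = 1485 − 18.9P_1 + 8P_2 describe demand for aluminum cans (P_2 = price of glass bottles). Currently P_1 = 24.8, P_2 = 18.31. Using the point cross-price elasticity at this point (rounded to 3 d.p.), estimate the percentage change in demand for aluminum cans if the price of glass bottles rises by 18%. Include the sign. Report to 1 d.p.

2.3%

At P_1 = 24.8, P_2 = 18.31: Q_1 = 1162.76.
∂Q_1/∂P_2 = 8.
ε = (∂Q_1/∂P_2)(P_2/Q_1) = 8.0000 × 18.31/1162.76 ≈ 0.126.
%ΔQ_1 ≈ ε × %ΔP_2 = 0.126 × (18%) = 2.3%.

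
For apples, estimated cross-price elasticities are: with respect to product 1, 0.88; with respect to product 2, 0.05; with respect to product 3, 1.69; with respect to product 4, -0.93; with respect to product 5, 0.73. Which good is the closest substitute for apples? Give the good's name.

Substitutes have ε > 0. Among the positive values, 1.69 (product 3) is largest.

product 3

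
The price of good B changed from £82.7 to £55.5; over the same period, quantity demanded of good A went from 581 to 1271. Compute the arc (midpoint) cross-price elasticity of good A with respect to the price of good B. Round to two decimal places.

-1.89

ΔQ_A = 1271 − 581 = 690; ΔP_B = 55.5 − 82.7 = -27.2.
Midpoints: Q̄_A = 926.0, P̄_B = 69.10.
ε = (ΔQ_A/Q̄_A)/(ΔP_B/P̄_B) = (690/926.0)/(-27.2/69.10) ≈ -1.89.
ε < 0: good A and good B are complements.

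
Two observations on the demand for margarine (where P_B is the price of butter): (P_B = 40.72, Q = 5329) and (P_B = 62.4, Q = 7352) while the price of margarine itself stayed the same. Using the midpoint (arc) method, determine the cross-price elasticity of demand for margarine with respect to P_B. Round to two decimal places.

0.76

ΔQ_A = 7352 − 5329 = 2023; ΔP_B = 62.4 − 40.72 = 21.68.
Midpoints: Q̄_A = 6340.5, P̄_B = 51.56.
ε = (ΔQ_A/Q̄_A)/(ΔP_B/P̄_B) = (2023/6340.5)/(21.68/51.56) ≈ 0.76.
ε > 0: margarine and butter are substitutes.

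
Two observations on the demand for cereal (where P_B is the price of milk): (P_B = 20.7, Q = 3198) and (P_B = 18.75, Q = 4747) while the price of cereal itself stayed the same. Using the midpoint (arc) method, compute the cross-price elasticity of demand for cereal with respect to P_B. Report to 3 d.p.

-3.944

ΔQ_A = 4747 − 3198 = 1549; ΔP_B = 18.75 − 20.7 = -1.95.
Midpoints: Q̄_A = 3972.5, P̄_B = 19.73.
ε = (ΔQ_A/Q̄_A)/(ΔP_B/P̄_B) = (1549/3972.5)/(-1.95/19.73) ≈ -3.944.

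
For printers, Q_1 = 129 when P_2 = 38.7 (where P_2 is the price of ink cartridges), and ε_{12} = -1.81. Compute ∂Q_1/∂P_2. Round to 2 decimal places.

-6.03

ε = (∂Q_1/∂P_2)·(P_2/Q_1) ⇒ ∂Q_1/∂P_2 = ε·Q_1/P_2 = -1.81 × 129/38.7 ≈ -6.03.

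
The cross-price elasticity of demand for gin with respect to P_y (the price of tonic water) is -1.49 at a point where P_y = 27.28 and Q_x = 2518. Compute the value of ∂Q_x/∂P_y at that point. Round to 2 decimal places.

ε = (∂Q_x/∂P_y)·(P_y/Q_x) ⇒ ∂Q_x/∂P_y = ε·Q_x/P_y = -1.49 × 2518/27.28 ≈ -137.53.

-137.53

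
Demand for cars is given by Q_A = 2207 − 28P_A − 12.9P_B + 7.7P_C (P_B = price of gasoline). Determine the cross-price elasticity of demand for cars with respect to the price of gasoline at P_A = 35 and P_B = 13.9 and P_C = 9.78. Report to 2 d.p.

-0.16

At P_A = 35 and P_B = 13.9 and P_C = 9.78: Q_A = 1122.996.
∂Q_A/∂P_B = -12.9.
ε = (∂Q_A/∂P_B)(P_B/Q_A) = -12.9 × (13.9/1122.996) ≈ -0.16.
Since ε < 0, cars and gasoline are complements.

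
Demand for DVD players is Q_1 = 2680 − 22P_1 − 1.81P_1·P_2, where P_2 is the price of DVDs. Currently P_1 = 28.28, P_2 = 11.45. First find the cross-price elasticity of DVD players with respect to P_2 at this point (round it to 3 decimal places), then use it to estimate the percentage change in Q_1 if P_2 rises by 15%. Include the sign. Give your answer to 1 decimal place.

-6.0%

At P_1 = 28.28, P_2 = 11.45: Q_1 = 1471.751.
∂Q_1/∂P_2 = -1.81P_1 = -51.1868.
ε = (∂Q_1/∂P_2)(P_2/Q_1) = -51.1868 × 11.45/1471.751 ≈ -0.398.
%ΔQ_1 ≈ ε × %ΔP_2 = -0.398 × (15%) = -6.0%.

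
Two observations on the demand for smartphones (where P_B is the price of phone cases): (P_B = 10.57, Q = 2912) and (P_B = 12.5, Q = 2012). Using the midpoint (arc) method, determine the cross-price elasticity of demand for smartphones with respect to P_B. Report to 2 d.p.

ΔQ_A = 2012 − 2912 = -900; ΔP_B = 12.5 − 10.57 = 1.93.
Midpoints: Q̄_A = 2462.0, P̄_B = 11.54.
ε = (ΔQ_A/Q̄_A)/(ΔP_B/P̄_B) = (-900/2462.0)/(1.93/11.54) ≈ -2.18.
ε < 0: smartphones and phone cases are complements.

-2.18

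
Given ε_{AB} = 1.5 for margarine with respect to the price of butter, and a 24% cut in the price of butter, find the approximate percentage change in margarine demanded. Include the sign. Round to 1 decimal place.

%ΔQ ≈ ε × %ΔP of butter = 1.5 × (-24%) = -36.0%.

-36.0%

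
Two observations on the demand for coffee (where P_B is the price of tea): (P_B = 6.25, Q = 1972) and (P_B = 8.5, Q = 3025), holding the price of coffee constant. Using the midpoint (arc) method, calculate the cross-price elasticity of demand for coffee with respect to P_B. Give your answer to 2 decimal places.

1.38

ΔQ_A = 3025 − 1972 = 1053; ΔP_B = 8.5 − 6.25 = 2.25.
Midpoints: Q̄_A = 2498.5, P̄_B = 7.38.
ε = (ΔQ_A/Q̄_A)/(ΔP_B/P̄_B) = (1053/2498.5)/(2.25/7.38) ≈ 1.38.
ε > 0: coffee and tea are substitutes.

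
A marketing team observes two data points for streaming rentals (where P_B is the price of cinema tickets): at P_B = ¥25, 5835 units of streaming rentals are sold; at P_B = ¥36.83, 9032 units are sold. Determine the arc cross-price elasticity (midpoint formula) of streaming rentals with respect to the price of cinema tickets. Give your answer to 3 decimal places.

1.124

ΔQ_A = 9032 − 5835 = 3197; ΔP_B = 36.83 − 25 = 11.83.
Midpoints: Q̄_A = 7433.5, P̄_B = 30.91.
ε = (ΔQ_A/Q̄_A)/(ΔP_B/P̄_B) = (3197/7433.5)/(11.83/30.91) ≈ 1.124.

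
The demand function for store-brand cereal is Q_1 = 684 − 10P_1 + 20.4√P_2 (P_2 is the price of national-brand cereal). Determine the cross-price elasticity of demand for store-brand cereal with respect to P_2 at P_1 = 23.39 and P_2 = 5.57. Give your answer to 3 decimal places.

0.048

At P_1 = 23.39 and P_2 = 5.57: Q_1 = 498.246.
∂Q_1/∂P_2 = 20.4/(2√P_2) = 20.4/(2√5.57) = 4.3219.
ε = (∂Q_1/∂P_2)(P_2/Q_1) = 4.3219 × (5.57/498.246) ≈ 0.048.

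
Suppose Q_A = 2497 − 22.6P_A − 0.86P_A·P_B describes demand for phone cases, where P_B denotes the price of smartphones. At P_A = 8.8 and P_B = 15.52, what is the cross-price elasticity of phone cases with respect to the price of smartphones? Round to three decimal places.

-0.054

At P_A = 8.8 and P_B = 15.52: Q_A = 2180.665.
∂Q_A/∂P_B = -0.86P_A = -0.86(8.8) = -7.5680.
ε = (∂Q_A/∂P_B)(P_B/Q_A) = -7.5680 × (15.52/2180.665) ≈ -0.054.
ε < 0: complements.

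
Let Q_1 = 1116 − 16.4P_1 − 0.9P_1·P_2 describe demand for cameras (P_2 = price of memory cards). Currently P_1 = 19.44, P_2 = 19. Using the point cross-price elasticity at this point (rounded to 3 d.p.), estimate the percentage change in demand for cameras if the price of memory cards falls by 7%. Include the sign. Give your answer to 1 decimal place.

At P_1 = 19.44, P_2 = 19: Q_1 = 464.76.
∂Q_1/∂P_2 = -0.9P_1 = -17.4960.
ε = (∂Q_1/∂P_2)(P_2/Q_1) = -17.4960 × 19/464.76 ≈ -0.715.
%ΔQ_1 ≈ ε × %ΔP_2 = -0.715 × (-7%) = 5.0%.

5.0%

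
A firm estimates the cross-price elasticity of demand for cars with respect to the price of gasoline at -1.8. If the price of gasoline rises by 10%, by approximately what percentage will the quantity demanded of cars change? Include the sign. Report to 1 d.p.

%ΔQ ≈ ε × %ΔP of gasoline = -1.8 × (10%) = -18.0%.

-18.0%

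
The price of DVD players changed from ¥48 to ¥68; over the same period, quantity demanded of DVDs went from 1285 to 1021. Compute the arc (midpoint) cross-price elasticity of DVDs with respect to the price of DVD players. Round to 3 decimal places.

ΔQ_A = 1021 − 1285 = -264; ΔP_B = 68 − 48 = 20.
Midpoints: Q̄_A = 1153.0, P̄_B = 58.00.
ε = (ΔQ_A/Q̄_A)/(ΔP_B/P̄_B) = (-264/1153.0)/(20/58.00) ≈ -0.664.
ε < 0: DVDs and DVD players are complements.

-0.664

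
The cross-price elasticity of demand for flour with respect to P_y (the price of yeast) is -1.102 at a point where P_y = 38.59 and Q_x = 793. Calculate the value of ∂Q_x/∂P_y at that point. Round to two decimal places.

-22.65

ε = (∂Q_x/∂P_y)·(P_y/Q_x) ⇒ ∂Q_x/∂P_y = ε·Q_x/P_y = -1.102 × 793/38.59 ≈ -22.65.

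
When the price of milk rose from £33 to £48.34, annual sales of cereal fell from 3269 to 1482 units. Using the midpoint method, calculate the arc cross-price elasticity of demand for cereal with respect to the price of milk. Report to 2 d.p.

-1.99

ΔQ_A = 1482 − 3269 = -1787; ΔP_B = 48.34 − 33 = 15.34.
Midpoints: Q̄_A = 2375.5, P̄_B = 40.67.
ε = (ΔQ_A/Q̄_A)/(ΔP_B/P̄_B) = (-1787/2375.5)/(15.34/40.67) ≈ -1.99.
ε < 0: cereal and milk are complements.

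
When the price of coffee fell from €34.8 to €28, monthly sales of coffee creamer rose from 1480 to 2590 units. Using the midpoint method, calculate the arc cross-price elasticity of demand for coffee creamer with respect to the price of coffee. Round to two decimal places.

-2.52

ΔQ_A = 2590 − 1480 = 1110; ΔP_B = 28 − 34.8 = -6.8.
Midpoints: Q̄_A = 2035.0, P̄_B = 31.40.
ε = (ΔQ_A/Q̄_A)/(ΔP_B/P̄_B) = (1110/2035.0)/(-6.8/31.40) ≈ -2.52.
ε < 0: coffee creamer and coffee are complements.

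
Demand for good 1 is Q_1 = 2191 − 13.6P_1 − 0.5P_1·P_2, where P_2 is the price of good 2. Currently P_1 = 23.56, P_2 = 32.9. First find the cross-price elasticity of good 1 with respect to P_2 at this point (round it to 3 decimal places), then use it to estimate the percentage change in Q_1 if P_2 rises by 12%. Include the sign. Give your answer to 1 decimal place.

-3.1%

At P_1 = 23.56, P_2 = 32.9: Q_1 = 1483.022.
∂Q_1/∂P_2 = -0.5P_1 = -11.7800.
ε = (∂Q_1/∂P_2)(P_2/Q_1) = -11.7800 × 32.9/1483.022 ≈ -0.261.
%ΔQ_1 ≈ ε × %ΔP_2 = -0.261 × (12%) = -3.1%.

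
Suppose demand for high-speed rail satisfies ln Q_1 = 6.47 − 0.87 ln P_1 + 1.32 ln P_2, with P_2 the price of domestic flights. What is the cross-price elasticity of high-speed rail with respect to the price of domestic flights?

In a log-linear (constant-elasticity) demand function, the coefficient on ln P_2 is the cross-price elasticity.
ε = 1.32. Positive, so high-speed rail and domestic flights are substitutes.

1.32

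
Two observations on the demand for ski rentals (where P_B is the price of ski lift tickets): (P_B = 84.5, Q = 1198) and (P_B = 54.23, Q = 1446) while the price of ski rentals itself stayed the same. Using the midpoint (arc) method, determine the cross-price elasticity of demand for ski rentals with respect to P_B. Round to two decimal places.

ΔQ_A = 1446 − 1198 = 248; ΔP_B = 54.23 − 84.5 = -30.27.
Midpoints: Q̄_A = 1322.0, P̄_B = 69.36.
ε = (ΔQ_A/Q̄_A)/(ΔP_B/P̄_B) = (248/1322.0)/(-30.27/69.36) ≈ -0.43.

-0.43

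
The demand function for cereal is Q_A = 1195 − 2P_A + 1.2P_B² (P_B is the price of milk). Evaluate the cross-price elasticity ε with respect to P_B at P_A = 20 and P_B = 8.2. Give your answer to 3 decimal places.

At P_A = 20 and P_B = 8.2: Q_A = 1235.688.
∂Q_A/∂P_B = 2.4P_B = 2.4(8.2) = 19.6800.
ε = (∂Q_A/∂P_B)(P_B/Q_A) = 19.6800 × (8.2/1235.688) ≈ 0.131.

0.131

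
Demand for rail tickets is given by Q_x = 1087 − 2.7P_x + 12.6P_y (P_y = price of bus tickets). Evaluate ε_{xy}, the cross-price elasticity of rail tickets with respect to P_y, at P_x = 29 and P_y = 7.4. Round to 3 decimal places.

At P_x = 29 and P_y = 7.4: Q_x = 1101.94.
∂Q_x/∂P_y = 12.6.
ε = (∂Q_x/∂P_y)(P_y/Q_x) = 12.6 × (7.4/1101.94) ≈ 0.085.

0.085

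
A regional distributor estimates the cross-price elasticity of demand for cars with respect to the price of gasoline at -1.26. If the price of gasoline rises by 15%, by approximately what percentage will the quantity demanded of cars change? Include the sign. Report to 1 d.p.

%ΔQ ≈ ε × %ΔP of gasoline = -1.26 × (15%) = -18.9%.

-18.9%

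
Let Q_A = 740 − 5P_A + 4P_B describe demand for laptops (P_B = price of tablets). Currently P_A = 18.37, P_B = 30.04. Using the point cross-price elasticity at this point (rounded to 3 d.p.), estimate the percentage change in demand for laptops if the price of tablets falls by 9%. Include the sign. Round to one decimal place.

At P_A = 18.37, P_B = 30.04: Q_A = 768.31.
∂Q_A/∂P_B = 4.
ε = (∂Q_A/∂P_B)(P_B/Q_A) = 4.0000 × 30.04/768.31 ≈ 0.156.
%ΔQ_A ≈ ε × %ΔP_B = 0.156 × (-9%) = -1.4%.

-1.4%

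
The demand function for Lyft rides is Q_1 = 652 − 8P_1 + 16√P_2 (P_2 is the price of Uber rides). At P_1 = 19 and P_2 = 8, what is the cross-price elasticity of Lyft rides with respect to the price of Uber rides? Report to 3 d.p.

At P_1 = 19 and P_2 = 8: Q_1 = 545.255.
∂Q_1/∂P_2 = 16/(2√P_2) = 16/(2√8) = 2.8284.
ε = (∂Q_1/∂P_2)(P_2/Q_1) = 2.8284 × (8/545.255) ≈ 0.041.

0.041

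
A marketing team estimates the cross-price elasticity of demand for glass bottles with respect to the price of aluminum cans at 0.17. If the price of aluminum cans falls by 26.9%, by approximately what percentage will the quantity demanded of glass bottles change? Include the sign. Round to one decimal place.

-4.6%

%ΔQ ≈ ε × %ΔP of aluminum cans = 0.17 × (-26.9%) = -4.6%.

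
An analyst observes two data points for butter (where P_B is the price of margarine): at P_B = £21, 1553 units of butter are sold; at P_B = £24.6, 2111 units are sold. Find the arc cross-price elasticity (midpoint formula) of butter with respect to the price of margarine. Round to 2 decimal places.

1.93

ΔQ_A = 2111 − 1553 = 558; ΔP_B = 24.6 − 21 = 3.6.
Midpoints: Q̄_A = 1832.0, P̄_B = 22.80.
ε = (ΔQ_A/Q̄_A)/(ΔP_B/P̄_B) = (558/1832.0)/(3.6/22.80) ≈ 1.93.
ε > 0: butter and margarine are substitutes.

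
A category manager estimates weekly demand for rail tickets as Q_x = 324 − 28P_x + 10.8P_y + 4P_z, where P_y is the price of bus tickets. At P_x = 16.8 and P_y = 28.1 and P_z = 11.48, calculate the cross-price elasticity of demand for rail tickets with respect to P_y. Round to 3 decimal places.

1.495

At P_x = 16.8 and P_y = 28.1 and P_z = 11.48: Q_x = 203.
∂Q_x/∂P_y = 10.8.
ε = (∂Q_x/∂P_y)(P_y/Q_x) = 10.8 × (28.1/203) ≈ 1.495.
Since ε > 0, rail tickets and bus tickets are substitutes.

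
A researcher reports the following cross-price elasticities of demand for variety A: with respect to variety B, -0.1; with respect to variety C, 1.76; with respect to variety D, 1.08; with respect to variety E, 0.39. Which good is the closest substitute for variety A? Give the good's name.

variety C

Substitutes have ε > 0. Among the positive values, 1.76 (variety C) is largest.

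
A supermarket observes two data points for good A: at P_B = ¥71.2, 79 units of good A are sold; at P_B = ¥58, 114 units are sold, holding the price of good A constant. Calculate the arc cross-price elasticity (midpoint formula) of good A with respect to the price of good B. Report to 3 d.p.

ΔQ_A = 114 − 79 = 35; ΔP_B = 58 − 71.2 = -13.2.
Midpoints: Q̄_A = 96.5, P̄_B = 64.60.
ε = (ΔQ_A/Q̄_A)/(ΔP_B/P̄_B) = (35/96.5)/(-13.2/64.60) ≈ -1.775.

-1.775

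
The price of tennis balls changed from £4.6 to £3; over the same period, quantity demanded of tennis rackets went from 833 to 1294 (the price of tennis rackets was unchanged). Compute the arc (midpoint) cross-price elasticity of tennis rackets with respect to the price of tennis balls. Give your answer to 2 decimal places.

-1.03

ΔQ_A = 1294 − 833 = 461; ΔP_B = 3 − 4.6 = -1.6.
Midpoints: Q̄_A = 1063.5, P̄_B = 3.80.
ε = (ΔQ_A/Q̄_A)/(ΔP_B/P̄_B) = (461/1063.5)/(-1.6/3.80) ≈ -1.03.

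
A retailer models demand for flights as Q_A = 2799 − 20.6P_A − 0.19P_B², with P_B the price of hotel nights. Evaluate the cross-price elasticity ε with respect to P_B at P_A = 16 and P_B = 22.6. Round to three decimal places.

-0.082

At P_A = 16 and P_B = 22.6: Q_A = 2372.356.
∂Q_A/∂P_B = -0.38P_B = -0.38(22.6) = -8.5880.
ε = (∂Q_A/∂P_B)(P_B/Q_A) = -8.5880 × (22.6/2372.356) ≈ -0.082.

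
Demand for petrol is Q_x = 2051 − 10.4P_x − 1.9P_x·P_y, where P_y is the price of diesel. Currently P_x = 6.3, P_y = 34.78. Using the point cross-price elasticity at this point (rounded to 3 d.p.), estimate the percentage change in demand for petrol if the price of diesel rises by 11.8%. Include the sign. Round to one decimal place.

-3.1%

At P_x = 6.3, P_y = 34.78: Q_x = 1569.163.
∂Q_x/∂P_y = -1.9P_x = -11.9700.
ε = (∂Q_x/∂P_y)(P_y/Q_x) = -11.9700 × 34.78/1569.163 ≈ -0.265.
%ΔQ_x ≈ ε × %ΔP_y = -0.265 × (11.8%) = -3.1%.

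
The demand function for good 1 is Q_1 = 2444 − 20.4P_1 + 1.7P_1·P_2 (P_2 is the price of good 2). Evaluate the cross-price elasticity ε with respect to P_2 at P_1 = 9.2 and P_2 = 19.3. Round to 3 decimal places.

At P_1 = 9.2 and P_2 = 19.3: Q_1 = 2558.172.
∂Q_1/∂P_2 = 1.7P_1 = 1.7(9.2) = 15.6400.
ε = (∂Q_1/∂P_2)(P_2/Q_1) = 15.6400 × (19.3/2558.172) ≈ 0.118.
ε > 0: substitutes.

0.118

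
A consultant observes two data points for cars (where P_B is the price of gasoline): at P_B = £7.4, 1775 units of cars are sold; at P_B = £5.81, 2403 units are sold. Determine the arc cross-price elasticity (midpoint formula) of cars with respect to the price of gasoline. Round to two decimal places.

-1.25

ΔQ_A = 2403 − 1775 = 628; ΔP_B = 5.81 − 7.4 = -1.59.
Midpoints: Q̄_A = 2089.0, P̄_B = 6.61.
ε = (ΔQ_A/Q̄_A)/(ΔP_B/P̄_B) = (628/2089.0)/(-1.59/6.61) ≈ -1.25.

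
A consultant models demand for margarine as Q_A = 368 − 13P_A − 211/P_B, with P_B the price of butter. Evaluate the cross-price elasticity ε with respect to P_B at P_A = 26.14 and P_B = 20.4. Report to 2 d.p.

At P_A = 26.14 and P_B = 20.4: Q_A = 17.837.
∂Q_A/∂P_B = 211/P_B² = 0.5070.
ε = (∂Q_A/∂P_B)(P_B/Q_A) = 0.5070 × (20.4/17.837) ≈ 0.58.
ε > 0: substitutes.

0.58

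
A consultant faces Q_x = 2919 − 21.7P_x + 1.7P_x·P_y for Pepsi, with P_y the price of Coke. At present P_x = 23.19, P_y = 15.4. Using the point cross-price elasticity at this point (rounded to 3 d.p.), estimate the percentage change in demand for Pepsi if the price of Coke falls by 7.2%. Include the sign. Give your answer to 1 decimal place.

At P_x = 23.19, P_y = 15.4: Q_x = 3022.891.
∂Q_x/∂P_y = 1.7P_x = 39.4230.
ε = (∂Q_x/∂P_y)(P_y/Q_x) = 39.4230 × 15.4/3022.891 ≈ 0.201.
%ΔQ_x ≈ ε × %ΔP_y = 0.201 × (-7.2%) = -1.4%.

-1.4%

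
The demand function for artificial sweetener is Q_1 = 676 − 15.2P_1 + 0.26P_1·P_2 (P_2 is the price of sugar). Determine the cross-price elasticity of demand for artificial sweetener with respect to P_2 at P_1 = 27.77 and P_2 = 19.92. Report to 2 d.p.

0.36

At P_1 = 27.77 and P_2 = 19.92: Q_1 = 397.722.
∂Q_1/∂P_2 = 0.26P_1 = 0.26(27.77) = 7.2202.
ε = (∂Q_1/∂P_2)(P_2/Q_1) = 7.2202 × (19.92/397.722) ≈ 0.36.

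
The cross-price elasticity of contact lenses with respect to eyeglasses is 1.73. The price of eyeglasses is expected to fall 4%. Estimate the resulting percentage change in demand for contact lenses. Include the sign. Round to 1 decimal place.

%ΔQ ≈ ε × %ΔP of eyeglasses = 1.73 × (-4%) = -6.9%.

-6.9%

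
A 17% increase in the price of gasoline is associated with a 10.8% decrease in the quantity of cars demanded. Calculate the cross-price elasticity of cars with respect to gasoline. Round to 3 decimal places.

-0.635

ε = (%ΔQ of cars) / (%ΔP of gasoline) = (-10.8%) / (17%) ≈ -0.635.
Negative cross-price elasticity: complements.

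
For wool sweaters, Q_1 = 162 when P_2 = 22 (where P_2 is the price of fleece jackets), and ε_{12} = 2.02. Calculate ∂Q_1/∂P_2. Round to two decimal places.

14.87

ε = (∂Q_1/∂P_2)·(P_2/Q_1) ⇒ ∂Q_1/∂P_2 = ε·Q_1/P_2 = 2.02 × 162/22 ≈ 14.87.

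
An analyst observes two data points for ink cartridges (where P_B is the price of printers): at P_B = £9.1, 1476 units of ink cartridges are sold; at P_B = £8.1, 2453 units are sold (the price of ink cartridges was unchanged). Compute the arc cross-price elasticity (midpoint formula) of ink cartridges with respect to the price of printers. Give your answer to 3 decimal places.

-4.277

ΔQ_A = 2453 − 1476 = 977; ΔP_B = 8.1 − 9.1 = -1.
Midpoints: Q̄_A = 1964.5, P̄_B = 8.60.
ε = (ΔQ_A/Q̄_A)/(ΔP_B/P̄_B) = (977/1964.5)/(-1/8.60) ≈ -4.277.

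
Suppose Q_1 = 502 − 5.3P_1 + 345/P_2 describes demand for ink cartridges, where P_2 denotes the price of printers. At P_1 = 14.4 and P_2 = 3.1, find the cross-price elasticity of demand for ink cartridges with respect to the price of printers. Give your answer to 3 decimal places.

At P_1 = 14.4 and P_2 = 3.1: Q_1 = 536.970.
∂Q_1/∂P_2 = −345/P_2² = -35.9001.
ε = (∂Q_1/∂P_2)(P_2/Q_1) = -35.9001 × (3.1/536.970) ≈ -0.207.

-0.207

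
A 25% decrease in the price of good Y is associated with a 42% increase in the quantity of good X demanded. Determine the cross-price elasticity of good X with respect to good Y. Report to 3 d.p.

-1.680

ε = (%ΔQ of good X) / (%ΔP of good Y) = (42%) / (-25%) ≈ -1.680.
Negative cross-price elasticity: complements.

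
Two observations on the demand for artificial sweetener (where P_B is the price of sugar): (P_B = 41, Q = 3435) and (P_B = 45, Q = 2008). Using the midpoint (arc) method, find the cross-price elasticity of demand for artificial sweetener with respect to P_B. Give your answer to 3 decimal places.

ΔQ_A = 2008 − 3435 = -1427; ΔP_B = 45 − 41 = 4.
Midpoints: Q̄_A = 2721.5, P̄_B = 43.00.
ε = (ΔQ_A/Q̄_A)/(ΔP_B/P̄_B) = (-1427/2721.5)/(4/43.00) ≈ -5.637.

-5.637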